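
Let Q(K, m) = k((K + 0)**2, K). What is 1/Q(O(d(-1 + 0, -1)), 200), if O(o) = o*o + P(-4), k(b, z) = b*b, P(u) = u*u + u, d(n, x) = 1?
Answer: 1/28561 ≈ 3.5013e-5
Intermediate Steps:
P(u) = u + u**2 (P(u) = u**2 + u = u + u**2)
k(b, z) = b**2
O(o) = 12 + o**2 (O(o) = o*o - 4*(1 - 4) = o**2 - 4*(-3) = o**2 + 12 = 12 + o**2)
Q(K, m) = K**4 (Q(K, m) = ((K + 0)**2)**2 = (K**2)**2 = K**4)
1/Q(O(d(-1 + 0, -1)), 200) = 1/((12 + 1**2)**4) = 1/((12 + 1)**4) = 1/(13**4) = 1/28561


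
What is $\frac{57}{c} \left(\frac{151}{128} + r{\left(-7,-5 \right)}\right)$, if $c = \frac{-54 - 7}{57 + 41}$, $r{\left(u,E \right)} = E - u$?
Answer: $- \frac{1136751}{3904} \approx -291.18$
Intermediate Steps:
$c = - \frac{61}{98} \approx -0.62245$
$\frac{57}{c} \left(\frac{151}{128} + r{\left(-7,-5 \right)}\right) = \frac{57}{- \frac{61}{98}} \left(\frac{151}{128} - -2\right) = 57 \left(- \frac{98}{61}\right) \left(151 \cdot \frac{1}{128} + \left(-5 + 7\right)\right) = - \frac{5586 \left(\frac{151}{128} + 2\right)}{61} = \left(- \frac{5586}{61}\right) \frac{407}{128} = - \frac{1136751}{3904}$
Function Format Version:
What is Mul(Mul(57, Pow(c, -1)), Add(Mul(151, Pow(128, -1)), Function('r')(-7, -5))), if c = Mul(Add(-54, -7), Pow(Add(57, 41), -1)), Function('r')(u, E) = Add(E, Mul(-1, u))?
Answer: Rational(-1136751, 3904) ≈ -291.18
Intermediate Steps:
c = Rational(-61, 98) (c = Mul(-61, Pow(98, -1)) = Mul(-61, Rational(1, 98)) = Rational(-61, 98) ≈ -0.62245)
Mul(Mul(57, Pow(c, -1)), Add(Mul(151, Pow(128, -1)), Function('r')(-7, -5))) = Mul(Mul(57, Pow(Rational(-61, 98), -1)), Add(Mul(151, Pow(128, -1)), Add(-5, Mul(-1, -7)))) = Mul(Mul(57, Rational(-98, 61)), Add(Mul(151, Rational(1, 128)), Add(-5, 7))) = Mul(Rational(-5586, 61), Add(Rational(151, 128), 2)) = Mul(Rational(-5586, 61), Rational(407, 128)) = Rational(-1136751, 3904)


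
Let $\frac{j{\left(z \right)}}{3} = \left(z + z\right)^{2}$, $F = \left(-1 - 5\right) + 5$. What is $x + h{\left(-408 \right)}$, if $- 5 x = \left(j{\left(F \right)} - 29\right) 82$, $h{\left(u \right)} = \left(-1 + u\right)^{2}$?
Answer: $\frac{837799}{5} \approx 1.6756 \cdot 10^{5}$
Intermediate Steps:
$F = -1$ ($F = -6 + 5 = -1$)
$j{\left(z \right)} = 12 z^{2}$ ($j{\left(z \right)} = 3 \left(z + z\right)^{2} = 3 \left(2 z\right)^{2} = 3 \cdot 4 z^{2} = 12 z^{2}$)
$x = \frac{1394}{5}$ ($x = - \frac{\left(12 \left(-1\right)^{2} - 29\right) 82}{5} = - \frac{\left(12 \cdot 1 - 29\right) 82}{5} = - \frac{\left(12 - 29\right) 82}{5} = - \frac{\left(-17\right) 82}{5} = \left(- \frac{1}{5}\right) \left(-1394\right) = \frac{1394}{5} \approx 278.8$)
$x + h{\left(-408 \right)} = \frac{1394}{5} + \left(-1 - 408\right)^{2} = \frac{1394}{5} + \left(-409\right)^{2} = \frac{1394}{5} + 167281 = \frac{837799}{5}$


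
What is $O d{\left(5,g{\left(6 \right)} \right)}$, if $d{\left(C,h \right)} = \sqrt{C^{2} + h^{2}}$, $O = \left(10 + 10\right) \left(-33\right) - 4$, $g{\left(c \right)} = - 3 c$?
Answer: $- 664 \sqrt{349} \approx -12405.0$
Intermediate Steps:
$O = -664$ ($O = 20 \left(-33\right) - 4 = -660 - 4 = -664$)
$O d{\left(5,g{\left(6 \right)} \right)} = - 664 \sqrt{5^{2} + \left(\left(-3\right) 6\right)^{2}} = - 664 \sqrt{25 + \left(-18\right)^{2}} = - 664 \sqrt{25 + 324} = - 664 \sqrt{349}$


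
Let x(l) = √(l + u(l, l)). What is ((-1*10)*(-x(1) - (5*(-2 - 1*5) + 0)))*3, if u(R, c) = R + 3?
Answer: -1050 + 30*√5 ≈ -982.92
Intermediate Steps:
u(R, c) = 3 + R
x(l) = √(3 + 2*l) (x(l) = √(l + (3 + l)) = √(3 + 2*l))
((-1*10)*(-x(1) - (5*(-2 - 1*5) + 0)))*3 = ((-1*10)*(-√(3 + 2*1) - (5*(-2 - 1*5) + 0)))*3 = -10*(-√(3 + 2) - (5*(-2 - 5) + 0))*3 = -10*(-√5 - (5*(-7) + 0))*3 = -10*(-√5 - (-35 + 0))*3 = -10*(-√5 - 1*(-35))*3 = -10*(-√5 + 35)*3 = -10*(35 - √5)*3 = (-350 + 10*√5)*3 = -1050 + 30*√5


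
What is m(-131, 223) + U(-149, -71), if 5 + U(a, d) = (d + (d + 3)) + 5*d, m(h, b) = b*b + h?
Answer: 49099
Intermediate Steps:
m(h, b) = h + b² (m(h, b) = b² + h = h + b²)
U(a, d) = -2 + 7*d (U(a, d) = -5 + ((d + (d + 3)) + 5*d) = -5 + ((d + (3 + d)) + 5*d) = -5 + ((3 + 2*d) + 5*d) = -5 + (3 + 7*d) = -2 + 7*d)
m(-131, 223) + U(-149, -71) = (-131 + 223²) + (-2 + 7*(-71)) = (-131 + 49729) + (-2 - 497) = 49598 - 499 = 49099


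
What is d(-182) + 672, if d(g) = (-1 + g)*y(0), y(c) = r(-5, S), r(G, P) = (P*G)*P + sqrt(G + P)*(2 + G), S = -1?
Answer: 1587 + 549*I*sqrt(6) ≈ 1587.0 + 1344.8*I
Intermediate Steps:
r(G, P) = G*P**2 + sqrt(G + P)*(2 + G) (r(G, P) = (G*P)*P + sqrt(G + P)*(2 + G) = G*P**2 + sqrt(G + P)*(2 + G))
y(c) = -5 - 3*I*sqrt(6) (y(c) = 2*sqrt(-5 - 1) - 5*(-1)**2 - 5*sqrt(-5 - 1) = 2*sqrt(-6) - 5*1 - 5*I*sqrt(6) = 2*(I*sqrt(6)) - 5 - 5*I*sqrt(6) = 2*I*sqrt(6) - 5 - 5*I*sqrt(6) = -5 - 3*I*sqrt(6))
d(g) = (-1 + g)*(-5 - 3*I*sqrt(6))
d(-182) + 672 = -(-1 - 182)*(5 + 3*I*sqrt(6)) + 672 = -1*(-183)*(5 + 3*I*sqrt(6)) + 672 = (915 + 549*I*sqrt(6)) + 672 = 1587 + 549*I*sqrt(6)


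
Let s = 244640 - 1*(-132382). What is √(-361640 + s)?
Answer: √15382 ≈ 124.02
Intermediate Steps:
s = 377022 (s = 244640 + 132382 = 377022)
√(-361640 + s) = √(-361640 + 377022) = √15382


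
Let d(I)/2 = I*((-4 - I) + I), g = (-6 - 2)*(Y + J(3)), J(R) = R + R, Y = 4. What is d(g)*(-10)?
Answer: -6400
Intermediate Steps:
J(R) = 2*R
g = -80 (g = (-6 - 2)*(4 + 2*3) = -8*(4 + 6) = -8*10 = -80)
d(I) = -8*I (d(I) = 2*(I*((-4 - I) + I)) = 2*(I*(-4)) = 2*(-4*I) = -8*I)
d(g)*(-10) = -8*(-80)*(-10) = 640*(-10) = -6400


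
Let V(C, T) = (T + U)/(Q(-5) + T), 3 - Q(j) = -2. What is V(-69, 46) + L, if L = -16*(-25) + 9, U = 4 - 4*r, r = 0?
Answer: 20909/51 ≈ 409.98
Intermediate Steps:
Q(j) = 5 (Q(j) = 3 - 1*(-2) = 3 + 2 = 5)
U = 4 (U = 4 - 4*0 = 4 + 0 = 4)
V(C, T) = (4 + T)/(5 + T) (V(C, T) = (T + 4)/(5 + T) = (4 + T)/(5 + T))
L = 409 (L = 400 + 9 = 409)
V(-69, 46) + L = (4 + 46)/(5 + 46) + 409 = 50/51 + 409 = 20909/51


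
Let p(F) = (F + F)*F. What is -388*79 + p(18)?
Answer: -30004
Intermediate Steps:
p(F) = 2*F² (p(F) = (2*F)*F = 2*F²)
-388*79 + p(18) = -388*79 + 2*18² = -30652 + 2*324 = -30652 + 648 = -30004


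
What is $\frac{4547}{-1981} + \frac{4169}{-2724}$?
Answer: $- \frac{20644817}{5396244} \approx -3.8258$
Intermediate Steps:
$\frac{4547}{-1981} + \frac{4169}{-2724} = 4547 \left(- \frac{1}{1981}\right) + 4169 \left(- \frac{1}{2724}\right) = - \frac{4547}{1981} - \frac{4169}{2724} = - \frac{20644817}{5396244}$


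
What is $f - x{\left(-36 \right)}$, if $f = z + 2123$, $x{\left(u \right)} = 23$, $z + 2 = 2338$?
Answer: $4436$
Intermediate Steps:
$z = 2336$ ($z = -2 + 2338 = 2336$)
$f = 4459$ ($f = 2336 + 2123 = 4459$)
$f - x{\left(-36 \right)} = 4459 - 23 = 4436$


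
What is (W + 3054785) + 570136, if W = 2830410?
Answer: 6455331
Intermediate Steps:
(W + 3054785) + 570136 = (2830410 + 3054785) + 570136 = 5885195 + 570136 = 6455331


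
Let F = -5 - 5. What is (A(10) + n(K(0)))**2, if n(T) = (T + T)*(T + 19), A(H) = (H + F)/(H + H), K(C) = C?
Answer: 0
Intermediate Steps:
F = -10
A(H) = (-10 + H)/(2*H) (A(H) = (H - 10)/(H + H) = (-10 + H)/((2*H)) = (-10 + H)*(1/(2*H)) = (-10 + H)/(2*H))
n(T) = 2*T*(19 + T) (n(T) = (2*T)*(19 + T) = 2*T*(19 + T))
(A(10) + n(K(0)))**2 = ((1/2)*(-10 + 10)/10 + 2*0*(19 + 0))**2 = ((1/2)*(1/10)*0 + 2*0*19)**2 = (0 + 0)**2 = 0**2 = 0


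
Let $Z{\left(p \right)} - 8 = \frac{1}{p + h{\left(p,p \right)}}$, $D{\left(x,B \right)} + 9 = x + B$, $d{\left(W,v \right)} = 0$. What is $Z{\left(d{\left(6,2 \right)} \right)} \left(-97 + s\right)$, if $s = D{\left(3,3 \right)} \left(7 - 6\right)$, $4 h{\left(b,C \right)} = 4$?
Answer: $-900$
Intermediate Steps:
$D{\left(x,B \right)} = -9 + B + x$ ($D{\left(x,B \right)} = -9 + \left(x + B\right) = -9 + \left(B + x\right) = -9 + B + x$)
$h{\left(b,C \right)} = 1$ ($h{\left(b,C \right)} = \frac{1}{4} \cdot 4 = 1$)
$Z{\left(p \right)} = 8 + \frac{1}{1 + p}$ ($Z{\left(p \right)} = 8 + \frac{1}{p + 1} = 8 + \frac{1}{1 + p}$)
$s = -3$ ($s = \left(-9 + 3 + 3\right) \left(7 - 6\right) = \left(-3\right) 1 = -3$)
$Z{\left(d{\left(6,2 \right)} \right)} \left(-97 + s\right) = \frac{9 + 8 \cdot 0}{1 + 0} \left(-97 - 3\right) = \frac{9 + 0}{1} \left(-100\right) = 1 \cdot 9 \left(-100\right) = 9 \left(-100\right) = -900$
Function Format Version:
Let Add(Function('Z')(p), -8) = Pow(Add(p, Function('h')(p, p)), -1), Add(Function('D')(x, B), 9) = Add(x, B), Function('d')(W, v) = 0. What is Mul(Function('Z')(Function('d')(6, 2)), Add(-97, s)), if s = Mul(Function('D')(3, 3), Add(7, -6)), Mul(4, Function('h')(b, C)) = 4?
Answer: -900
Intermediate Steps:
Function('D')(x, B) = Add(-9, B, x) (Function('D')(x, B) = Add(-9, Add(x, B)) = Add(-9, Add(B, x)) = Add(-9, B, x))
Function('h')(b, C) = 1 (Function('h')(b, C) = Mul(Rational(1, 4), 4) = 1)
Function('Z')(p) = Add(8, Pow(Add(1, p), -1)) (Function('Z')(p) = Add(8, Pow(Add(p, 1), -1)) = Add(8, Pow(Add(1, p), -1)))
s = -3 (s = Mul(Add(-9, 3, 3), Add(7, -6)) = Mul(-3, 1) = -3)
Mul(Function('Z')(Function('d')(6, 2)), Add(-97, s)) = Mul(Mul(Pow(Add(1, 0), -1), Add(9, Mul(8, 0))), Add(-97, -3)) = Mul(Mul(Pow(1, -1), Add(9, 0)), -100) = Mul(Mul(1, 9), -100) = Mul(9, -100) = -900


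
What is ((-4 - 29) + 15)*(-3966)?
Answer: 71388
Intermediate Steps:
((-4 - 29) + 15)*(-3966) = (-33 + 15)*(-3966) = -18*(-3966) = 71388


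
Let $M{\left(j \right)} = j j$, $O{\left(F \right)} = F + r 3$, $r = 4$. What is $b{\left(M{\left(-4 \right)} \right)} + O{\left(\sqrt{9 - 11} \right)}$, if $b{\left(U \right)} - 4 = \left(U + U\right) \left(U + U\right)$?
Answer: $1040 + i \sqrt{2} \approx 1040.0 + 1.4142 i$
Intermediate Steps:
$O{\left(F \right)} = 12 + F$ ($O{\left(F \right)} = F + 4 \cdot 3 = F + 12 = 12 + F$)
$M{\left(j \right)} = j^{2}$
$b{\left(U \right)} = 4 + 4 U^{2}$ ($b{\left(U \right)} = 4 + \left(U + U\right) \left(U + U\right) = 4 + 2 U 2 U = 4 + 4 U^{2}$)
$b{\left(M{\left(-4 \right)} \right)} + O{\left(\sqrt{9 - 11} \right)} = \left(4 + 4 \left(\left(-4\right)^{2}\right)^{2}\right) + \left(12 + \sqrt{9 - 11}\right) = \left(4 + 4 \cdot 16^{2}\right) + \left(12 + \sqrt{-2}\right) = \left(4 + 4 \cdot 256\right) + \left(12 + i \sqrt{2}\right) = \left(4 + 1024\right) + \left(12 + i \sqrt{2}\right) = 1028 + \left(12 + i \sqrt{2}\right) = 1040 + i \sqrt{2}$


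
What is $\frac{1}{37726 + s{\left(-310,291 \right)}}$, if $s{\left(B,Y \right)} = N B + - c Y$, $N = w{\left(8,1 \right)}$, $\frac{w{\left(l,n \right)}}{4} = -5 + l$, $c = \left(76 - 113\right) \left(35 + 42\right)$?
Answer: $\frac{1}{863065} \approx 1.1587 \cdot 10^{-6}$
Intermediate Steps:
$c = -2849$ ($c = \left(-37\right) 77 = -2849$)
$w{\left(l,n \right)} = -20 + 4 l$ ($w{\left(l,n \right)} = 4 \left(-5 + l\right) = -20 + 4 l$)
$N = 12$ ($N = -20 + 4 \cdot 8 = -20 + 32 = 12$)
$s{\left(B,Y \right)} = 12 B + 2849 Y$ ($s{\left(B,Y \right)} = 12 B + \left(-1\right) \left(-2849\right) Y = 12 B + 2849 Y$)
$\frac{1}{37726 + s{\left(-310,291 \right)}} = \frac{1}{37726 + \left(12 \left(-310\right) + 2849 \cdot 291\right)} = \frac{1}{37726 + \left(-3720 + 829059\right)} = \frac{1}{37726 + 825339} = \frac{1}{863065}$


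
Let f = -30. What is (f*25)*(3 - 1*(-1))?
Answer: -3000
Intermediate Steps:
(f*25)*(3 - 1*(-1)) = (-30*25)*(3 - 1*(-1)) = -750*(3 + 1) = -750*4 = -3000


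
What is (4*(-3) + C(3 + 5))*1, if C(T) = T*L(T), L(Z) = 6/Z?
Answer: -6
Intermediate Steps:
C(T) = 6 (C(T) = T*(6/T) = 6)
(4*(-3) + C(3 + 5))*1 = (4*(-3) + 6)*1 = (-12 + 6)*1 = -6*1 = -6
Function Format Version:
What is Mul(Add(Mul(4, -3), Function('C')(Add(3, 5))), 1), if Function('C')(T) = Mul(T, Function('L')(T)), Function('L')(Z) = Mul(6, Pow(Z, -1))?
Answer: -6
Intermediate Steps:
Function('C')(T) = 6 (Function('C')(T) = Mul(T, Mul(6, Pow(T, -1))) = 6)
Mul(Add(Mul(4, -3), Function('C')(Add(3, 5))), 1) = Mul(Add(Mul(4, -3), 6), 1) = Mul(Add(-12, 6), 1) = Mul(-6, 1) = -6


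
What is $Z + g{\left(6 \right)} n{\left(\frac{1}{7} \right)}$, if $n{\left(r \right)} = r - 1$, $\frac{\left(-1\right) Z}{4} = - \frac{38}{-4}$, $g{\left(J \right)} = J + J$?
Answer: $- \frac{338}{7} \approx -48.286$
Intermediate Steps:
$g{\left(J \right)} = 2 J$
$Z = -38$ ($Z = - 4 \left(- \frac{38}{-4}\right) = - 4 \left(\left(-38\right) \left(- \frac{1}{4}\right)\right) = \left(-4\right) \frac{19}{2} = -38$)
$n{\left(r \right)} = -1 + r$ ($n{\left(r \right)} = r - 1 = -1 + r$)
$Z + g{\left(6 \right)} n{\left(\frac{1}{7} \right)} = -38 + 2 \cdot 6 \left(-1 + \frac{1}{7}\right) = -38 + 12 \left(-1 + \frac{1}{7}\right) = -38 + 12 \left(- \frac{6}{7}\right) = -38 - \frac{72}{7} = - \frac{338}{7}$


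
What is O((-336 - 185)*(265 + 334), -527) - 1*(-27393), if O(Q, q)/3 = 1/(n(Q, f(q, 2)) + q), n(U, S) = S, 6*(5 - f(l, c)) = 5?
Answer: 85931823/3137 ≈ 27393.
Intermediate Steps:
f(l, c) = 25/6 (f(l, c) = 5 - 1/6*5 = 5 - 5/6 = 25/6)
O(Q, q) = 3/(25/6 + q)
O((-336 - 185)*(265 + 334), -527) - 1*(-27393) = 18/(25 + 6*(-527)) - 1*(-27393) = 18/(25 - 3162) + 27393 = 18/(-3137) + 27393 = 18*(-1/3137) + 27393 = -18/3137 + 27393 = 85931823/3137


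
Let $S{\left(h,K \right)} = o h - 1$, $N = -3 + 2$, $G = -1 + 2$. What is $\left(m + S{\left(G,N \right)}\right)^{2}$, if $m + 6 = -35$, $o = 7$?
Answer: $1225$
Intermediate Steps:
$G = 1$
$m = -41$ ($m = -6 - 35 = -41$)
$N = -1$
$S{\left(h,K \right)} = -1 + 7 h$ ($S{\left(h,K \right)} = 7 h - 1 = -1 + 7 h$)
$\left(m + S{\left(G,N \right)}\right)^{2} = \left(-41 + \left(-1 + 7 \cdot 1\right)\right)^{2} = \left(-41 + \left(-1 + 7\right)\right)^{2} = \left(-41 + 6\right)^{2} = \left(-35\right)^{2} = 1225$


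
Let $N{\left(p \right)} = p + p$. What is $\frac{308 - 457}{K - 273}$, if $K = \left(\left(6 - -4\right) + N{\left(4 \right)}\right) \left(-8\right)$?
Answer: $\frac{149}{417} \approx 0.35731$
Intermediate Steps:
$N{\left(p \right)} = 2 p$
$K = -144$ ($K = \left(\left(6 - -4\right) + 2 \cdot 4\right) \left(-8\right) = \left(\left(6 + 4\right) + 8\right) \left(-8\right) = \left(10 + 8\right) \left(-8\right) = 18 \left(-8\right) = -144$)
$\frac{308 - 457}{K - 273} = \frac{308 - 457}{-144 - 273} = - \frac{149}{-417} = \left(-149\right) \left(- \frac{1}{417}\right) = \frac{149}{417}$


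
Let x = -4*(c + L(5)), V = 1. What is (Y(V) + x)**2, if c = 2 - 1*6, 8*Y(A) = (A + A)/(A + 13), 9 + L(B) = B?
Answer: 3214849/3136 ≈ 1025.1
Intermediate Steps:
L(B) = -9 + B
Y(A) = A/(4*(13 + A)) (Y(A) = ((A + A)/(A + 13))/8 = ((2*A)/(13 + A))/8 = (2*A/(13 + A))/8 = A/(4*(13 + A)))
c = -4 (c = 2 - 6 = -4)
x = 32 (x = -4*(-4 + (-9 + 5)) = -4*(-4 - 4) = -4*(-8) = 32)
(Y(V) + x)**2 = ((1/4)*1/(13 + 1) + 32)**2 = ((1/4)*1/14 + 32)**2 = ((1/4)*1*(1/14) + 32)**2 = (1/56 + 32)**2 = (1793/56)**2 = 3214849/3136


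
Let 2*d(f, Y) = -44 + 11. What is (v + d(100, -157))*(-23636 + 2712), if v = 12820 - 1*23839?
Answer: 230906802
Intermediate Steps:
v = -11019 (v = 12820 - 23839 = -11019)
d(f, Y) = -33/2 (d(f, Y) = (-44 + 11)/2 = (½)*(-33) = -33/2)
(v + d(100, -157))*(-23636 + 2712) = (-11019 - 33/2)*(-23636 + 2712) = -22071/2*(-20924) = 230906802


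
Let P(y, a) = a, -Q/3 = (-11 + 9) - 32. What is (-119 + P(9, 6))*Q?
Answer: -11526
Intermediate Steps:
Q = 102 (Q = -3*((-11 + 9) - 32) = -3*(-2 - 32) = -3*(-34) = 102)
(-119 + P(9, 6))*Q = (-119 + 6)*102 = -113*102 = -11526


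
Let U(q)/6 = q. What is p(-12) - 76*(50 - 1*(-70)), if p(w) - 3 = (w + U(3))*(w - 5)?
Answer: -9219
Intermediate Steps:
U(q) = 6*q
p(w) = 3 + (-5 + w)*(18 + w) (p(w) = 3 + (w + 6*3)*(w - 5) = 3 + (w + 18)*(-5 + w) = 3 + (18 + w)*(-5 + w) = 3 + (-5 + w)*(18 + w))
p(-12) - 76*(50 - 1*(-70)) = (-87 + (-12)² + 13*(-12)) - 76*(50 - 1*(-70)) = (-87 + 144 - 156) - 76*(50 + 70) = -99 - 76*120 = -99 - 9120 = -9219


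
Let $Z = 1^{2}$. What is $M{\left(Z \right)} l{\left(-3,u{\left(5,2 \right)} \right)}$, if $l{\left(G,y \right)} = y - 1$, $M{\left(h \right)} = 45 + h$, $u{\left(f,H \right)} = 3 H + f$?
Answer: $460$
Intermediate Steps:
$u{\left(f,H \right)} = f + 3 H$
$Z = 1$
$l{\left(G,y \right)} = -1 + y$ ($l{\left(G,y \right)} = y - 1 = -1 + y$)
$M{\left(Z \right)} l{\left(-3,u{\left(5,2 \right)} \right)} = \left(45 + 1\right) \left(-1 + \left(5 + 3 \cdot 2\right)\right) = 46 \left(-1 + \left(5 + 6\right)\right) = 46 \left(-1 + 11\right) = 46 \cdot 10 = 460$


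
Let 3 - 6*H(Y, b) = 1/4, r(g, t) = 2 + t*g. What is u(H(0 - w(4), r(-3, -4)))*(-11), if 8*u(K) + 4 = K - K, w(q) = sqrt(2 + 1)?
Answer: 11/2 ≈ 5.5000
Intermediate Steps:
w(q) = sqrt(3)
r(g, t) = 2 + g*t
H(Y, b) = 11/24 (H(Y, b) = 1/2 - 1/6/4 = 1/2 - 1/6*1/4 = 1/2 - 1/24 = 11/24)
u(K) = -1/2 (u(K) = -1/2 + (K - K)/8 = -1/2 + (1/8)*0 = -1/2 + 0 = -1/2)
u(H(0 - w(4), r(-3, -4)))*(-11) = -1/2*(-11) = 11/2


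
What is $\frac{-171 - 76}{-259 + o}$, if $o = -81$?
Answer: $\frac{247}{340} \approx 0.72647$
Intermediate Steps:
$\frac{-171 - 76}{-259 + o} = \frac{-171 - 76}{-259 - 81} = \frac{-171 - 76}{-340} = \left(-247\right) \left(- \frac{1}{340}\right) = \frac{247}{340}$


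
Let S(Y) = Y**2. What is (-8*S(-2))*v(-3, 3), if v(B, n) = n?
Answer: -96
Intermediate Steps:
(-8*S(-2))*v(-3, 3) = -8*(-2)**2*3 = -8*4*3 = -32*3 = -96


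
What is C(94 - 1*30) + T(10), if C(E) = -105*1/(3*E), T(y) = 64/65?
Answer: 1821/4160 ≈ 0.43774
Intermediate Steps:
T(y) = 64/65 (T(y) = 64*(1/65) = 64/65)
C(E) = -35/E (C(E) = -105*1/(3*E) = -35/E)
C(94 - 1*30) + T(10) = -35/(94 - 1*30) + 64/65 = -35/(94 - 30) + 64/65 = -35/64 + 64/65 = 1821/4160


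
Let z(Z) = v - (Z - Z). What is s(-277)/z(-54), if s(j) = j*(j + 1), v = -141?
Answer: -25484/47 ≈ -542.21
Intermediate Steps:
s(j) = j*(1 + j)
z(Z) = -141 (z(Z) = -141 - (Z - Z) = -141 - 1*0 = -141 + 0 = -141)
s(-277)/z(-54) = -277*(1 - 277)/(-141) = -277*(-276)*(-1/141) = 76452*(-1/141) = -25484/47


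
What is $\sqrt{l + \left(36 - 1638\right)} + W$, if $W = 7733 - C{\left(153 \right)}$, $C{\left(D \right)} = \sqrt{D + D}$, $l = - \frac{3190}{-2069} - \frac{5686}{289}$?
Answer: $7733 - 3 \sqrt{34} + \frac{i \sqrt{2004331141514}}{35173} \approx 7715.5 + 40.251 i$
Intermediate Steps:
$l = - \frac{10842424}{597941}$ ($l = \left(-3190\right) \left(- \frac{1}{2069}\right) - \frac{5686}{289} = \frac{3190}{2069} - \frac{5686}{289} = - \frac{10842424}{597941} \approx -18.133$)
$C{\left(D \right)} = \sqrt{2} \sqrt{D}$ ($C{\left(D \right)} = \sqrt{2 D} = \sqrt{2} \sqrt{D}$)
$W = 7733 - 3 \sqrt{34}$ ($W = 7733 - \sqrt{2} \sqrt{153} = 7733 - \sqrt{2} \cdot 3 \sqrt{17} = 7733 - 3 \sqrt{34} \approx 7715.5$)
$\sqrt{l + \left(36 - 1638\right)} + W = \sqrt{- \frac{10842424}{597941} + \left(36 - 1638\right)} + \left(7733 - 3 \sqrt{34}\right) = \sqrt{- \frac{10842424}{597941} - 1602} + \left(7733 - 3 \sqrt{34}\right) = \sqrt{- \frac{968743906}{597941}} + \left(7733 - 3 \sqrt{34}\right) = \frac{i \sqrt{2004331141514}}{35173} + \left(7733 - 3 \sqrt{34}\right) = 7733 - 3 \sqrt{34} + \frac{i \sqrt{2004331141514}}{35173}$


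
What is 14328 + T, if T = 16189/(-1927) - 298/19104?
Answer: 263576330461/18406704 ≈ 14320.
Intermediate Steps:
T = -154924451/18406704 (T = 16189*(-1/1927) - 298*1/19104 = -16189/1927 - 149/9552 = -154924451/18406704 ≈ -8.4167)
14328 + T = 14328 - 154924451/18406704 = 263576330461/18406704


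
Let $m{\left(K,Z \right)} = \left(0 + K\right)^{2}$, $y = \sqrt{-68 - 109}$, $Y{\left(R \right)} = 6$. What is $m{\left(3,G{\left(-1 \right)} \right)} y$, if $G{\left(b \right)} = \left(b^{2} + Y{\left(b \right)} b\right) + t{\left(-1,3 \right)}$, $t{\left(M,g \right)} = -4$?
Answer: $9 i \sqrt{177} \approx 119.74 i$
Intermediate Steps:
$y = i \sqrt{177}$ ($y = \sqrt{-177} = i \sqrt{177} \approx 13.304 i$)
$G{\left(b \right)} = -4 + b^{2} + 6 b$ ($G{\left(b \right)} = \left(b^{2} + 6 b\right) - 4 = -4 + b^{2} + 6 b$)
$m{\left(K,Z \right)} = K^{2}$
$m{\left(3,G{\left(-1 \right)} \right)} y = 3^{2} i \sqrt{177} = 9 i \sqrt{177}$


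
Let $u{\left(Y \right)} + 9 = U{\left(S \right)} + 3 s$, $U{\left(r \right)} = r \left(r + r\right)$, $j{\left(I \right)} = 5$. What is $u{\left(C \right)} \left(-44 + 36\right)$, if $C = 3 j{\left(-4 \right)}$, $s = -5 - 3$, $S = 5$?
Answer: $-136$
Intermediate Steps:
$U{\left(r \right)} = 2 r^{2}$ ($U{\left(r \right)} = r 2 r = 2 r^{2}$)
$s = -8$
$C = 15$ ($C = 3 \cdot 5 = 15$)
$u{\left(Y \right)} = 17$ ($u{\left(Y \right)} = -9 + \left(2 \cdot 5^{2} + 3 \left(-8\right)\right) = -9 + \left(2 \cdot 25 - 24\right) = -9 + \left(50 - 24\right) = -9 + 26 = 17$)
$u{\left(C \right)} \left(-44 + 36\right) = 17 \left(-44 + 36\right) = 17 \left(-8\right) = -136$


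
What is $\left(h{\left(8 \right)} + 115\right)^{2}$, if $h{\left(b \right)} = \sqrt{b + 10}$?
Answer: $13243 + 690 \sqrt{2} \approx 14219.0$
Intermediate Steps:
$h{\left(b \right)} = \sqrt{10 + b}$
$\left(h{\left(8 \right)} + 115\right)^{2} = \left(\sqrt{10 + 8} + 115\right)^{2} = \left(\sqrt{18} + 115\right)^{2} = \left(3 \sqrt{2} + 115\right)^{2} = \left(115 + 3 \sqrt{2}\right)^{2}$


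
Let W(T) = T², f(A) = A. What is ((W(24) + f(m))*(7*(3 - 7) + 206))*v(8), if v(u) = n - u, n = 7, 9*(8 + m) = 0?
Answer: -101104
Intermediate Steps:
m = -8 (m = -8 + (⅑)*0 = -8 + 0 = -8)
v(u) = 7 - u
((W(24) + f(m))*(7*(3 - 7) + 206))*v(8) = ((24² - 8)*(7*(3 - 7) + 206))*(7 - 1*8) = ((576 - 8)*(7*(-4) + 206))*(7 - 8) = (568*(-28 + 206))*(-1) = (568*178)*(-1) = 101104*(-1) = -101104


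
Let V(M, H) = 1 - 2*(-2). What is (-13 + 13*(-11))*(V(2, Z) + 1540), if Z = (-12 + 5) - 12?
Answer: -241020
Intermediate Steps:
Z = -19 (Z = -7 - 12 = -19)
V(M, H) = 5 (V(M, H) = 1 + 4 = 5)
(-13 + 13*(-11))*(V(2, Z) + 1540) = (-13 + 13*(-11))*(5 + 1540) = (-13 - 143)*1545 = -156*1545 = -241020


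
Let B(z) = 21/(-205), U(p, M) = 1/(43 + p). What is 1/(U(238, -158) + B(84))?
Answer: -57605/5696 ≈ -10.113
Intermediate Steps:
B(z) = -21/205 (B(z) = 21*(-1/205) = -21/205)
1/(U(238, -158) + B(84)) = 1/(1/(43 + 238) - 21/205) = 1/(1/281 - 21/205) = 1/(-5696/57605) = -57605/5696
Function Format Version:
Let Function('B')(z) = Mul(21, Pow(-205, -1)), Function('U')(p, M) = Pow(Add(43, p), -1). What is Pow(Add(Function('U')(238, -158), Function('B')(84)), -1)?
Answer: Rational(-57605, 5696) ≈ -10.113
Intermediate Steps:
Function('B')(z) = Rational(-21, 205) (Function('B')(z) = Mul(21, Rational(-1, 205)) = Rational(-21, 205))
Pow(Add(Function('U')(238, -158), Function('B')(84)), -1) = Pow(Add(Pow(Add(43, 238), -1), Rational(-21, 205)), -1) = Pow(Add(Pow(281, -1), Rational(-21, 205)), -1) = Pow(Add(Rational(1, 281), Rational(-21, 205)), -1) = Pow(Rational(-5696, 57605), -1) = Rational(-57605, 5696)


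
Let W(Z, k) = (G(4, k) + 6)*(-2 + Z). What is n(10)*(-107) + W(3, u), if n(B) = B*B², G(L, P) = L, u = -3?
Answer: -106990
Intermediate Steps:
n(B) = B³
W(Z, k) = -20 + 10*Z (W(Z, k) = (4 + 6)*(-2 + Z) = 10*(-2 + Z) = -20 + 10*Z)
n(10)*(-107) + W(3, u) = 10³*(-107) + (-20 + 10*3) = 1000*(-107) + (-20 + 30) = -107000 + 10 = -106990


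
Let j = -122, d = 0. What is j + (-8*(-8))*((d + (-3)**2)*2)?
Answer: 1030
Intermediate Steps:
j + (-8*(-8))*((d + (-3)**2)*2) = -122 + (-8*(-8))*((0 + (-3)**2)*2) = -122 + 64*((0 + 9)*2) = -122 + 64*(9*2) = -122 + 64*18 = -122 + 1152 = 1030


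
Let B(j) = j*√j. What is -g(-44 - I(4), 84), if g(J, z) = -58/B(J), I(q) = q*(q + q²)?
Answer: 29*I*√31/3844 ≈ 0.042004*I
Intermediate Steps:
B(j) = j^(3/2)
g(J, z) = -58/J^(3/2)
-g(-44 - I(4), 84) = -(-58)/(-44 - 4²*(1 + 4))^(3/2) = -(-58)/(-44 - 16*5)^(3/2) = -(-58)/(-44 - 1*80)^(3/2) = -(-58)/(-44 - 80)^(3/2) = -(-58)/(-124)^(3/2) = -(-58)*I*√31/7688 = -(-29)*I*√31/3844 = 29*I*√31/3844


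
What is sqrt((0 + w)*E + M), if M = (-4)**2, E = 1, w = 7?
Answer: sqrt(23) ≈ 4.7958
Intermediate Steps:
M = 16
sqrt((0 + w)*E + M) = sqrt((0 + 7)*1 + 16) = sqrt(7*1 + 16) = sqrt(7 + 16) = sqrt(23)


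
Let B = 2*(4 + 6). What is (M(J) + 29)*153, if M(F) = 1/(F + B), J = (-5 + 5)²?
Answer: 88893/20 ≈ 4444.6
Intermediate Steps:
B = 20 (B = 2*10 = 20)
J = 0 (J = 0² = 0)
M(F) = 1/(20 + F) (M(F) = 1/(F + 20) = 1/(20 + F))
(M(J) + 29)*153 = (1/(20 + 0) + 29)*153 = (1/20 + 29)*153 = (581/20)*153 = 88893/20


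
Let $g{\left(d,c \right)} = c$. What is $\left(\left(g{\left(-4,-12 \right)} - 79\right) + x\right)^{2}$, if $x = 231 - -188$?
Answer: $107584$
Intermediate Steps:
$x = 419$ ($x = 231 + 188 = 419$)
$\left(\left(g{\left(-4,-12 \right)} - 79\right) + x\right)^{2} = \left(\left(-12 - 79\right) + 419\right)^{2} = \left(-91 + 419\right)^{2} = 328^{2} = 107584$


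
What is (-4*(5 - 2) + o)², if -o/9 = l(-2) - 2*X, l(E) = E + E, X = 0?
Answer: 576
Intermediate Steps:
l(E) = 2*E
o = 36 (o = -9*(2*(-2) - 2*0) = -9*(-4 + 0) = -9*(-4) = 36)
(-4*(5 - 2) + o)² = (-4*(5 - 2) + 36)² = (-4*3 + 36)² = (-12 + 36)² = 24² = 576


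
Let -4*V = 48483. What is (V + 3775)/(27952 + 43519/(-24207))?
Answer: -808102281/2706362180 ≈ -0.29859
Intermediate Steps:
V = -48483/4 (V = -1/4*48483 = -48483/4 ≈ -12121.)
(V + 3775)/(27952 + 43519/(-24207)) = (-48483/4 + 3775)/(27952 + 43519/(-24207)) = -33383/(4*(27952 + 43519*(-1/24207))) = -33383/(4*(27952 - 43519/24207)) = -33383/(4*676590545/24207) = -33383/4*24207/676590545 = -808102281/2706362180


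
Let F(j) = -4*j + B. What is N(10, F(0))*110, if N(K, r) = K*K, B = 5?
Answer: 11000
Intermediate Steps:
F(j) = 5 - 4*j (F(j) = -4*j + 5 = 5 - 4*j)
N(K, r) = K²
N(10, F(0))*110 = 10²*110 = 100*110 = 11000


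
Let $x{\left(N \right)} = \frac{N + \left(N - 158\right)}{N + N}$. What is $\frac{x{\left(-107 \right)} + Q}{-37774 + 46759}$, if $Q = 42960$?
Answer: $\frac{1532302}{320465} \approx 4.7815$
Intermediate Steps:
$x{\left(N \right)} = \frac{-158 + 2 N}{2 N}$ ($x{\left(N \right)} = \frac{N + \left(-158 + N\right)}{2 N} = \left(-158 + 2 N\right) \frac{1}{2 N} = \frac{-158 + 2 N}{2 N}$)
$\frac{x{\left(-107 \right)} + Q}{-37774 + 46759} = \frac{\frac{-79 - 107}{-107} + 42960}{-37774 + 46759} = \frac{\left(- \frac{1}{107}\right) \left(-186\right) + 42960}{8985} = \left(\frac{186}{107} + 42960\right) \frac{1}{8985} = \frac{4596906}{107} \cdot \frac{1}{8985} = \frac{1532302}{320465}$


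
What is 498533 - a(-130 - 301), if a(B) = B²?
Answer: 312772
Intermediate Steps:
498533 - a(-130 - 301) = 498533 - (-130 - 301)² = 498533 - 1*(-431)² = 498533 - 1*185761 = 498533 - 185761 = 312772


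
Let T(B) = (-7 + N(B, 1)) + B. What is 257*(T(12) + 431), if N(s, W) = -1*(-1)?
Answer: 112309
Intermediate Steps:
N(s, W) = 1
T(B) = -6 + B (T(B) = (-7 + 1) + B = -6 + B)
257*(T(12) + 431) = 257*((-6 + 12) + 431) = 257*(6 + 431) = 257*437 = 112309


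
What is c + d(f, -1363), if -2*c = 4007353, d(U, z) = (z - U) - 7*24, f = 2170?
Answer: -4014755/2 ≈ -2.0074e+6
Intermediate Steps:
d(U, z) = -168 + z - U (d(U, z) = (z - U) - 168 = -168 + z - U)
c = -4007353/2 (c = -½*4007353 = -4007353/2 ≈ -2.0037e+6)
c + d(f, -1363) = -4007353/2 + (-168 - 1363 - 1*2170) = -4007353/2 + (-168 - 1363 - 2170) = -4007353/2 - 3701 = -4014755/2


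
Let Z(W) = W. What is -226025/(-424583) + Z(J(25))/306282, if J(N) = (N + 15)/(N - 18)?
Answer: 242304353335/455147456421 ≈ 0.53236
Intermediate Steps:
J(N) = (15 + N)/(-18 + N)
-226025/(-424583) + Z(J(25))/306282 = -226025/(-424583) + ((15 + 25)/(-18 + 25))/306282 = -226025*(-1/424583) + (40/7)*(1/306282) = 226025/424583 + ((⅐)*40)*(1/306282) = 226025/424583 + (40/7)*(1/306282) = 226025/424583 + 20/1071987 = 242304353335/455147456421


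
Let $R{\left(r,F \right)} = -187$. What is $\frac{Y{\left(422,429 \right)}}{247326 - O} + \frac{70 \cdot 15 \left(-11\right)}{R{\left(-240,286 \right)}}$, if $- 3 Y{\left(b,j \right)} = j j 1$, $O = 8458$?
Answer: $\frac{249768501}{4060756} \approx 61.508$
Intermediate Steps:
$Y{\left(b,j \right)} = - \frac{j^{2}}{3}$ ($Y{\left(b,j \right)} = - \frac{j j 1}{3} = - \frac{j^{2} \cdot 1}{3} = - \frac{j^{2}}{3}$)
$\frac{Y{\left(422,429 \right)}}{247326 - O} + \frac{70 \cdot 15 \left(-11\right)}{R{\left(-240,286 \right)}} = \frac{\left(- \frac{1}{3}\right) 429^{2}}{247326 - 8458} + \frac{70 \cdot 15 \left(-11\right)}{-187} = \frac{\left(- \frac{1}{3}\right) 184041}{247326 - 8458} + 1050 \left(-11\right) \left(- \frac{1}{187}\right) = - \frac{61347}{238868} - - \frac{1050}{17} = \left(-61347\right) \frac{1}{238868} + \frac{1050}{17} = - \frac{61347}{238868} + \frac{1050}{17} = \frac{249768501}{4060756}$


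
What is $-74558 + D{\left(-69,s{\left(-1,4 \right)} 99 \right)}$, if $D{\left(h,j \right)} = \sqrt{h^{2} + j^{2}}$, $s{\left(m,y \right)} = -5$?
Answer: $-74558 + 3 \sqrt{27754} \approx -74058.0$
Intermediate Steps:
$-74558 + D{\left(-69,s{\left(-1,4 \right)} 99 \right)} = -74558 + \sqrt{\left(-69\right)^{2} + \left(\left(-5\right) 99\right)^{2}} = -74558 + \sqrt{4761 + \left(-495\right)^{2}} = -74558 + \sqrt{4761 + 245025} = -74558 + \sqrt{249786} = -74558 + 3 \sqrt{27754}$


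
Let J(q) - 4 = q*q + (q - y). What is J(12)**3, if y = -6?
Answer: 4574296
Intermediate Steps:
J(q) = 10 + q + q**2 (J(q) = 4 + (q*q + (q - 1*(-6))) = 4 + (q**2 + (q + 6)) = 4 + (q**2 + (6 + q)) = 4 + (6 + q + q**2) = 10 + q + q**2)
J(12)**3 = (10 + 12 + 12**2)**3 = (10 + 12 + 144)**3 = 166**3 = 4574296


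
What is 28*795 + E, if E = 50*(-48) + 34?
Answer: 19894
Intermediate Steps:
E = -2366 (E = -2400 + 34 = -2366)
28*795 + E = 28*795 - 2366 = 22260 - 2366 = 19894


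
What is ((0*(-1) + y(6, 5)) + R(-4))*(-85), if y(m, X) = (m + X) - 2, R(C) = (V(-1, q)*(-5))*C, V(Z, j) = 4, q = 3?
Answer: -7565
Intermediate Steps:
R(C) = -20*C (R(C) = (4*(-5))*C = -20*C)
y(m, X) = -2 + X + m (y(m, X) = (X + m) - 2 = -2 + X + m)
((0*(-1) + y(6, 5)) + R(-4))*(-85) = ((0*(-1) + (-2 + 5 + 6)) - 20*(-4))*(-85) = ((0 + 9) + 80)*(-85) = (9 + 80)*(-85) = 89*(-85) = -7565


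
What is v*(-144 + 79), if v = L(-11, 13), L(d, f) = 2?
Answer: -130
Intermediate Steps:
v = 2
v*(-144 + 79) = 2*(-144 + 79) = 2*(-65) = -130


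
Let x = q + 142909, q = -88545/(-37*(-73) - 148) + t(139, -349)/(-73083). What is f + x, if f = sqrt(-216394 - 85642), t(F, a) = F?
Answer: 8885872735363/62193633 + 14*I*sqrt(1541) ≈ 1.4287e+5 + 549.58*I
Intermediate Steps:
f = 14*I*sqrt(1541) (f = sqrt(-302036) = 14*I*sqrt(1541) ≈ 549.58*I)
q = -2157163034/62193633 (q = -88545/(-37*(-73) - 148) + 139/(-73083) = -88545/(2701 - 148) + 139*(-1/73083) = -88545/2553 - 139/73083 = -88545*1/2553 - 139/73083 = -29515/851 - 139/73083 = -2157163034/62193633 ≈ -34.685)
x = 8885872735363/62193633 (x = -2157163034/62193633 + 142909 = 8885872735363/62193633 ≈ 1.4287e+5)
f + x = 14*I*sqrt(1541) + 8885872735363/62193633 = 8885872735363/62193633 + 14*I*sqrt(1541)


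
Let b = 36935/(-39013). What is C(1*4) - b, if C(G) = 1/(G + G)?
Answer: 334493/312104 ≈ 1.0717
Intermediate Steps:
b = -36935/39013 (b = 36935*(-1/39013) = -36935/39013 ≈ -0.94674)
C(G) = 1/(2*G)
C(1*4) - b = 1/(2*((1*4))) - 1*(-36935/39013) = (½)/4 + 36935/39013 = (½)*(¼) + 36935/39013 = ⅛ + 36935/39013 = 334493/312104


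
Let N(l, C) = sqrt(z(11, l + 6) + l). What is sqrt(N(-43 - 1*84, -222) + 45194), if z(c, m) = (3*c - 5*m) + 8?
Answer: sqrt(45194 + sqrt(519)) ≈ 212.64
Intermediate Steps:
z(c, m) = 8 - 5*m + 3*c (z(c, m) = (-5*m + 3*c) + 8 = 8 - 5*m + 3*c)
N(l, C) = sqrt(11 - 4*l) (N(l, C) = sqrt((8 - 5*(l + 6) + 3*11) + l) = sqrt((8 - 5*(6 + l) + 33) + l) = sqrt((8 + (-30 - 5*l) + 33) + l) = sqrt((11 - 5*l) + l) = sqrt(11 - 4*l))
sqrt(N(-43 - 1*84, -222) + 45194) = sqrt(sqrt(11 - 4*(-43 - 1*84)) + 45194) = sqrt(sqrt(11 - 4*(-43 - 84)) + 45194) = sqrt(sqrt(11 - 4*(-127)) + 45194) = sqrt(sqrt(11 + 508) + 45194) = sqrt(sqrt(519) + 45194) = sqrt(45194 + sqrt(519))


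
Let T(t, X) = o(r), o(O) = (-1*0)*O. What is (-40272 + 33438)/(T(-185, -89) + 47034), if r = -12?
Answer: -17/117 ≈ -0.14530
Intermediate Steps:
o(O) = 0 (o(O) = 0*O = 0)
T(t, X) = 0
(-40272 + 33438)/(T(-185, -89) + 47034) = (-40272 + 33438)/(0 + 47034) = -6834/47034 = -6834*1/47034 = -17/117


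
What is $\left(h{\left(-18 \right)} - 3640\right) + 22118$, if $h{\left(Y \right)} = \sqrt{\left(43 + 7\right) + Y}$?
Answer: $18478 + 4 \sqrt{2} \approx 18484.0$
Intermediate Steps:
$h{\left(Y \right)} = \sqrt{50 + Y}$
$\left(h{\left(-18 \right)} - 3640\right) + 22118 = \left(\sqrt{50 - 18} - 3640\right) + 22118 = \left(\sqrt{32} - 3640\right) + 22118 = \left(4 \sqrt{2} - 3640\right) + 22118 = \left(-3640 + 4 \sqrt{2}\right) + 22118 = 18478 + 4 \sqrt{2}$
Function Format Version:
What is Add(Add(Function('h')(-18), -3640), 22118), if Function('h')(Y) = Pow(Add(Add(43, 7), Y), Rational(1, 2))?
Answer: Add(18478, Mul(4, Pow(2, Rational(1, 2)))) ≈ 18484.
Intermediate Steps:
Function('h')(Y) = Pow(Add(50, Y), Rational(1, 2))
Add(Add(Function('h')(-18), -3640), 22118) = Add(Add(Pow(Add(50, -18), Rational(1, 2)), -3640), 22118) = Add(Add(Pow(32, Rational(1, 2)), -3640), 22118) = Add(Add(Mul(4, Pow(2, Rational(1, 2))), -3640), 22118) = Add(Add(-3640, Mul(4, Pow(2, Rational(1, 2)))), 22118) = Add(18478, Mul(4, Pow(2, Rational(1, 2))))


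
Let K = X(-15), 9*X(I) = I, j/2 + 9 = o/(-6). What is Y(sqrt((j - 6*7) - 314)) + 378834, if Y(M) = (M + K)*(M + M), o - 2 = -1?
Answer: 1134256/3 - 10*I*sqrt(3369)/9 ≈ 3.7809e+5 - 64.492*I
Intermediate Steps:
o = 1 (o = 2 - 1 = 1)
j = -55/3 (j = -18 + 2*(1/(-6)) = -18 + 2*(1*(-1/6)) = -18 + 2*(-1/6) = -18 - 1/3 = -55/3 ≈ -18.333)
X(I) = I/9
K = -5/3 (K = (1/9)*(-15) = -5/3 ≈ -1.6667)
Y(M) = 2*M*(-5/3 + M) (Y(M) = (M - 5/3)*(M + M) = (-5/3 + M)*(2*M) = 2*M*(-5/3 + M))
Y(sqrt((j - 6*7) - 314)) + 378834 = 2*sqrt((-55/3 - 6*7) - 314)*(-5 + 3*sqrt((-55/3 - 6*7) - 314))/3 + 378834 = 2*sqrt((-55/3 - 42) - 314)*(-5 + 3*sqrt((-55/3 - 42) - 314))/3 + 378834 = 2*sqrt(-181/3 - 314)*(-5 + 3*sqrt(-181/3 - 314))/3 + 378834 = 2*sqrt(-1123/3)*(-5 + 3*sqrt(-1123/3))/3 + 378834 = 2*(I*sqrt(3369)/3)*(-5 + 3*(I*sqrt(3369)/3))/3 + 378834 = 2*(I*sqrt(3369)/3)*(-5 + I*sqrt(3369))/3 + 378834 = 2*I*sqrt(3369)*(-5 + I*sqrt(3369))/9 + 378834 = 378834 + 2*I*sqrt(3369)*(-5 + I*sqrt(3369))/9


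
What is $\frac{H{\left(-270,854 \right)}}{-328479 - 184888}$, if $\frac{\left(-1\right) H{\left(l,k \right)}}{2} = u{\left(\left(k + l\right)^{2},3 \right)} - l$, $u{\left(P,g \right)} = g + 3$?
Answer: $\frac{552}{513367} \approx 0.0010753$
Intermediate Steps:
$u{\left(P,g \right)} = 3 + g$
$H{\left(l,k \right)} = -12 + 2 l$ ($H{\left(l,k \right)} = - 2 \left(\left(3 + 3\right) - l\right) = - 2 \left(6 - l\right) = -12 + 2 l$)
$\frac{H{\left(-270,854 \right)}}{-328479 - 184888} = \frac{-12 + 2 \left(-270\right)}{-328479 - 184888} = \frac{-12 - 540}{-328479 - 184888} = - \frac{552}{-513367} = \left(-552\right) \left(- \frac{1}{513367}\right) = \frac{552}{513367}$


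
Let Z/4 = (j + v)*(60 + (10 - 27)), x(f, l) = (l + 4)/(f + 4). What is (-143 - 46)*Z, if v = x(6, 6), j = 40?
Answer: -1332828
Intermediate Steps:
x(f, l) = (4 + l)/(4 + f)
v = 1 (v = (4 + 6)/(4 + 6) = 10/10 = (1/10)*10 = 1)
Z = 7052 (Z = 4*((40 + 1)*(60 + (10 - 27))) = 4*(41*(60 - 17)) = 4*(41*43) = 4*1763 = 7052)
(-143 - 46)*Z = (-143 - 46)*7052 = -189*7052 = -1332828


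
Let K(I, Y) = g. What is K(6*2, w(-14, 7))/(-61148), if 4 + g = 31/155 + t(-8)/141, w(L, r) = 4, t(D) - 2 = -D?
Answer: 2629/43109340 ≈ 6.0984e-5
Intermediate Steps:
t(D) = 2 - D
g = -2629/705 (g = -4 + (31/155 + (2 - 1*(-8))/141) = -4 + (31*(1/155) + (2 + 8)*(1/141)) = -4 + (1/5 + 10*(1/141)) = -4 + (1/5 + 10/141) = -4 + 191/705 = -2629/705 ≈ -3.7291)
K(I, Y) = -2629/705
K(6*2, w(-14, 7))/(-61148) = -2629/705/(-61148) = -2629/705*(-1/61148) = 2629/43109340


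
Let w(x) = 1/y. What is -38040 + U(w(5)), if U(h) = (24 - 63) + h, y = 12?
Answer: -456947/12 ≈ -38079.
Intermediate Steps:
w(x) = 1/12
U(h) = -39 + h
-38040 + U(w(5)) = -38040 + (-39 + 1/12) = -38040 - 467/12 = -456947/12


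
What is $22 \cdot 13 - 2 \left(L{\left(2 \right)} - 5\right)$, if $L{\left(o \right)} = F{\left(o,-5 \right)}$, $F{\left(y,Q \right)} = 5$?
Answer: $286$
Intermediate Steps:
$L{\left(o \right)} = 5$
$22 \cdot 13 - 2 \left(L{\left(2 \right)} - 5\right) = 22 \cdot 13 - 2 \left(5 - 5\right) = 286 - 0 = 286 + 0 = 286$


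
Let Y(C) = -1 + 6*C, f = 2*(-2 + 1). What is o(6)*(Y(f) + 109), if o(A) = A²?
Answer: 3456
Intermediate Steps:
f = -2 (f = 2*(-1) = -2)
o(6)*(Y(f) + 109) = 6²*((-1 + 6*(-2)) + 109) = 36*((-1 - 12) + 109) = 36*(-13 + 109) = 36*96 = 3456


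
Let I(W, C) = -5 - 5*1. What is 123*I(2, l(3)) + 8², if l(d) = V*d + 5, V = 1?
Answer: -1166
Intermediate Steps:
l(d) = 5 + d (l(d) = 1*d + 5 = d + 5 = 5 + d)
I(W, C) = -10 (I(W, C) = -5 - 5 = -10)
123*I(2, l(3)) + 8² = 123*(-10) + 8² = -1230 + 64 = -1166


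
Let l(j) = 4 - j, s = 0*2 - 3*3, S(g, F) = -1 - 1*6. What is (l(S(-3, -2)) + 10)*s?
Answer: -189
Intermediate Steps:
S(g, F) = -7 (S(g, F) = -1 - 6 = -7)
s = -9 (s = 0 - 9 = -9)
(l(S(-3, -2)) + 10)*s = ((4 - 1*(-7)) + 10)*(-9) = ((4 + 7) + 10)*(-9) = (11 + 10)*(-9) = 21*(-9) = -189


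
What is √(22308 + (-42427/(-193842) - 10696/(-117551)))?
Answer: √217065662755159392790/98642082 ≈ 149.36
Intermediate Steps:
√(22308 + (-42427/(-193842) - 10696/(-117551))) = √(22308 + (-42427*(-1/193842) - 10696*(-1/117551))) = √(22308 + (3857/17622 + 1528/16793)) = √(22308 + 91697017/295926246) = √(6601614392785/295926246) = √217065662755159392790/98642082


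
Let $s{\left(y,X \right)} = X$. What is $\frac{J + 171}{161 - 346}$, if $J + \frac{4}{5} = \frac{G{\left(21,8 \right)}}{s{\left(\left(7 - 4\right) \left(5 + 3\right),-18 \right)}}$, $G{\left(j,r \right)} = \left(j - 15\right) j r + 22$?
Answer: $- \frac{5084}{8325} \approx -0.61069$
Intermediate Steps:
$G{\left(j,r \right)} = 22 + j r \left(-15 + j\right)$ ($G{\left(j,r \right)} = \left(-15 + j\right) j r + 22 = j \left(-15 + j\right) r + 22 = j r \left(-15 + j\right) + 22 = 22 + j r \left(-15 + j\right)$)
$J = - \frac{2611}{45}$ ($J = - \frac{4}{5} + \frac{22 + 8 \cdot 21^{2} - 315 \cdot 8}{-18} = - \frac{4}{5} + \left(22 + 8 \cdot 441 - 2520\right) \left(- \frac{1}{18}\right) = - \frac{4}{5} + \left(22 + 3528 - 2520\right) \left(- \frac{1}{18}\right) = - \frac{4}{5} + 1030 \left(- \frac{1}{18}\right) = - \frac{4}{5} - \frac{515}{9} = - \frac{2611}{45} \approx -58.022$)
$\frac{J + 171}{161 - 346} = \frac{- \frac{2611}{45} + 171}{161 - 346} = \frac{5084}{45 \left(-185\right)} = \frac{5084}{45} \left(- \frac{1}{185}\right) = - \frac{5084}{8325}$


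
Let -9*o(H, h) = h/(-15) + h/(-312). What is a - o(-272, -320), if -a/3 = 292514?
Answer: -308016370/351 ≈ -8.7754e+5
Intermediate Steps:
a = -877542 (a = -3*292514 = -877542)
o(H, h) = 109*h/14040 (o(H, h) = -(h/(-15) + h/(-312))/9 = -(h*(-1/15) + h*(-1/312))/9 = -(-h/15 - h/312)/9 = -(-109)*h/14040 = 109*h/14040)
a - o(-272, -320) = -877542 - 109*(-320)/14040 = -877542 - 1*(-872/351) = -877542 + 872/351 = -308016370/351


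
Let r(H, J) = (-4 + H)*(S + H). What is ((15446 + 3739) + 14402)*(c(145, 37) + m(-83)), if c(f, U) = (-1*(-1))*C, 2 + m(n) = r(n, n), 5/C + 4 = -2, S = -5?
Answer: 1542281453/6 ≈ 2.5705e+8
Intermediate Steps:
C = -5/6 (C = 5/(-4 - 2) = 5/(-6) = 5*(-1/6) = -5/6 ≈ -0.83333)
r(H, J) = (-5 + H)*(-4 + H) (r(H, J) = (-4 + H)*(-5 + H) = (-5 + H)*(-4 + H))
m(n) = 18 + n**2 - 9*n (m(n) = -2 + (20 + n**2 - 9*n) = 18 + n**2 - 9*n)
c(f, U) = -5/6 (c(f, U) = -1*(-1)*(-5/6) = 1*(-5/6) = -5/6)
((15446 + 3739) + 14402)*(c(145, 37) + m(-83)) = ((15446 + 3739) + 14402)*(-5/6 + (18 + (-83)**2 - 9*(-83))) = (19185 + 14402)*(-5/6 + (18 + 6889 + 747)) = 33587*(-5/6 + 7654) = 33587*(45919/6) = 1542281453/6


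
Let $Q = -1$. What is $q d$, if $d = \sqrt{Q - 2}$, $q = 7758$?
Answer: $7758 i \sqrt{3} \approx 13437.0 i$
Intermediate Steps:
$d = i \sqrt{3}$ ($d = \sqrt{-1 - 2} = \sqrt{-3} = i \sqrt{3} \approx 1.732 i$)
$q d = 7758 i \sqrt{3}$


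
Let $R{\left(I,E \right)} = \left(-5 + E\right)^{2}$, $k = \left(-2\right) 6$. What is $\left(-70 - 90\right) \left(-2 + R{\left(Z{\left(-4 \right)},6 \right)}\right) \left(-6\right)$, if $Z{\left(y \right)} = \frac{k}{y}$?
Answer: $-960$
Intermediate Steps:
$k = -12$
$Z{\left(y \right)} = - \frac{12}{y}$
$\left(-70 - 90\right) \left(-2 + R{\left(Z{\left(-4 \right)},6 \right)}\right) \left(-6\right) = \left(-70 - 90\right) \left(-2 + \left(-5 + 6\right)^{2}\right) \left(-6\right) = - 160 \left(-2 + 1^{2}\right) \left(-6\right) = - 160 \left(-2 + 1\right) \left(-6\right) = - 160 \left(\left(-1\right) \left(-6\right)\right) = \left(-160\right) 6 = -960$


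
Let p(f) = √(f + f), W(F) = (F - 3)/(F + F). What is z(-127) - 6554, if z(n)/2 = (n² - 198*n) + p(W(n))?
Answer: 75996 + 2*√16510/127 ≈ 75998.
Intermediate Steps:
W(F) = (-3 + F)/(2*F) (W(F) = (-3 + F)/((2*F)) = (-3 + F)*(1/(2*F)) = (-3 + F)/(2*F))
p(f) = √2*√f (p(f) = √(2*f) = √2*√f)
z(n) = -396*n + 2*n² + 2*√((-3 + n)/n) (z(n) = 2*((n² - 198*n) + √2*√((-3 + n)/(2*n))) = 2*((n² - 198*n) + √2*(√2*√((-3 + n)/n)/2)) = 2*((n² - 198*n) + √((-3 + n)/n)) = 2*(n² + √((-3 + n)/n) - 198*n) = -396*n + 2*n² + 2*√((-3 + n)/n))
z(-127) - 6554 = (-396*(-127) + 2*(-127)² + 2*√((-3 - 127)/(-127))) - 6554 = (50292 + 2*16129 + 2*√(-1/127*(-130))) - 6554 = (50292 + 32258 + 2*√(130/127)) - 6554 = (50292 + 32258 + 2*(√16510/127)) - 6554 = (50292 + 32258 + 2*√16510/127) - 6554 = (82550 + 2*√16510/127) - 6554 = 75996 + 2*√16510/127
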